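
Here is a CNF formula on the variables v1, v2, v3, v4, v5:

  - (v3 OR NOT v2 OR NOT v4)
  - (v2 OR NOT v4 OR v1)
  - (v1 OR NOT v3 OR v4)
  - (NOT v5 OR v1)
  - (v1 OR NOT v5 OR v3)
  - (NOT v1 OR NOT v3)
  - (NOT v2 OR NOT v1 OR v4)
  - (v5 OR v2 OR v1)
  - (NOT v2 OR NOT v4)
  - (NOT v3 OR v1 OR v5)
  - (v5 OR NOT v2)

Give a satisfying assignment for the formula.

Branch on v1: take v1 = True.
  then v3 is forced to False.
The remaining clauses are satisfied by v2 = False, v4 = False, v5 = True.
Every clause has at least one true literal under this assignment.

v1=T, v2=F, v3=F, v4=F, v5=T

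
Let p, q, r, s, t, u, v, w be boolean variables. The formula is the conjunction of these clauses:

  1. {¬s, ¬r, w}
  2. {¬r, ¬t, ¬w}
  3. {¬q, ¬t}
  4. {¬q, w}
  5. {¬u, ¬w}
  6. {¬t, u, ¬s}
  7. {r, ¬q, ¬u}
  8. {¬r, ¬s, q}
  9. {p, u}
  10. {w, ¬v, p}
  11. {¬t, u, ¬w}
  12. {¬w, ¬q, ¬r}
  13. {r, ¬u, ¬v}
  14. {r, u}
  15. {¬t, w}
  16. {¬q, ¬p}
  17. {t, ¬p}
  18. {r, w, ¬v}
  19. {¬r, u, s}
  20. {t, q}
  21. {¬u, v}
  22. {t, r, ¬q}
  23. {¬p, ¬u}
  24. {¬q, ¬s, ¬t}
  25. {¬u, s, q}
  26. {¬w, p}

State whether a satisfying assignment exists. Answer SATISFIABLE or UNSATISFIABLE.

UNSATISFIABLE

u = True:
  propagation gives w=False, q=False, t=False; an empty clause results — contradiction.
u = False:
  propagation gives p=True, r=True, q=False, s=False; an empty clause results — contradiction.
Every branch closes, so no satisfying assignment exists.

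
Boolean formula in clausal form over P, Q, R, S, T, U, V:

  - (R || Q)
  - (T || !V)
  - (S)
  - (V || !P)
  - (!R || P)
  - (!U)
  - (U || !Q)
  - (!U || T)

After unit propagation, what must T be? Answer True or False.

True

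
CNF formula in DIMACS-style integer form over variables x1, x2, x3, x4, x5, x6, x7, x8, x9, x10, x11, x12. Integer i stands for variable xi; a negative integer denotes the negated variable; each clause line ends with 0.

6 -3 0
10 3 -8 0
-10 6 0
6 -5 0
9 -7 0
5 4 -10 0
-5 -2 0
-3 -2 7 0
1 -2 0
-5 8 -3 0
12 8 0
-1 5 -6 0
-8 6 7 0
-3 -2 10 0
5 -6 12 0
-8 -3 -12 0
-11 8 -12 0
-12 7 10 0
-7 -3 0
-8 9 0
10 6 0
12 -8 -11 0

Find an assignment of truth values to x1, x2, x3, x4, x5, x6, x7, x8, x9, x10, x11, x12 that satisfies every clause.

x1=True, x2=False, x3=False, x4=True, x5=True, x6=True, x7=True, x8=True, x9=True, x10=True, x11=True, x12=True

Pure literal: x2 appears only negated; assign x2 = False.
x4 occurs only positively in the remaining clauses — set x4 = True.
Try x1 = True.
For the remaining variables, x3 = False, x5 = True, x6 = True, x7 = True, x8 = True, x9 = True, x10 = True, x11 = True, x12 = True works.
Every clause has at least one true literal under this assignment.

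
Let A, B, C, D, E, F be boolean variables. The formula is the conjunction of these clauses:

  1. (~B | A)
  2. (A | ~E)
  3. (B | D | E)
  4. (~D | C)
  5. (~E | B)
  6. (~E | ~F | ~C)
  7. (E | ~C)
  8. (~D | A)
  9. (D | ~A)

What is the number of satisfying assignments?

1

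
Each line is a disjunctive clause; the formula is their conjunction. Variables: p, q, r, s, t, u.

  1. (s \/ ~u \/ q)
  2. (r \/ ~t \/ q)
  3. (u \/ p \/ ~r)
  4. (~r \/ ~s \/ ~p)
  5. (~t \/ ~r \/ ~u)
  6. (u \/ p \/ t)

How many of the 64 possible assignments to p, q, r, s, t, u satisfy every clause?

Split on r, then u.
  r=1, u=1: remaining (p,q,s,t) ∈ {(0,0,1,0); (0,1,0,0); (0,1,1,0); (1,1,0,0)} — 4.
  r=1, u=0: remaining (p,q,s,t) ∈ {(1,0,0,0); (1,0,0,1); (1,1,0,0); (1,1,0,1)} — 4.
  r=0, u=1: p free; 5 ways for (q,s,t) × 2^1 = 10.
  r=0, u=0: s free; 4 ways for (p,q,t) × 2^1 = 8.
Total: 4 + 4 + 10 + 8 = 26.

26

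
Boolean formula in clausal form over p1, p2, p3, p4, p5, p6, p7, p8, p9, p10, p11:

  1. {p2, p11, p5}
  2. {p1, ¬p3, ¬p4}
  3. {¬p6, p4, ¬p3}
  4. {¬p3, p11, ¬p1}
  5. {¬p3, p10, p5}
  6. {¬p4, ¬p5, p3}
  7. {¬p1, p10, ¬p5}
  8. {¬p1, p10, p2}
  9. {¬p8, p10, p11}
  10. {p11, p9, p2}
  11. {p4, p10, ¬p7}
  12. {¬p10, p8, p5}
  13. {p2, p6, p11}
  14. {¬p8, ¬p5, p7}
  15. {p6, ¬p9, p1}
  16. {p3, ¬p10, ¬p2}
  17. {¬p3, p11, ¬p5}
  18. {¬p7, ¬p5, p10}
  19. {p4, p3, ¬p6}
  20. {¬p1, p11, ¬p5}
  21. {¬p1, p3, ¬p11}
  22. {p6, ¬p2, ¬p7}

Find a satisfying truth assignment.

p1=T, p2=T, p3=T, p4=F, p5=T, p6=F, p7=F, p8=F, p9=T, p10=T, p11=T

Check each clause:
  1. {p11, p2, p5} — p2 is true.
  2. {p1, ¬p4, ¬p3} — p1 is true.
  3. {p4, ¬p3, ¬p6} — ¬p6 is true.
  4. {¬p3, ¬p1, p11} — p11 is true.
  5. {p5, p10, ¬p3} — p5 is true.
  6. {¬p4, ¬p5, p3} — p3 is true.
  7. {¬p1, ¬p5, p10} — p10 is true.
  8. {p2, p10, ¬p1} — p10 is true.
  9. {p10, p11, ¬p8} — ¬p8 is true.
  10. {p9, p2, p11} — p9 is true.
  11. {p4, ¬p7, p10} — ¬p7 is true.
  12. {¬p10, p5, p8} — p5 is true.
  13. {p2, p6, p11} — p2 is true.
  14. {¬p8, ¬p5, p7} — ¬p8 is true.
  15. {¬p9, p6, p1} — p1 is true.
  16. {p3, ¬p2, ¬p10} — p3 is true.
  17. {p11, ¬p3, ¬p5} — p11 is true.
  18. {¬p7, ¬p5, p10} — ¬p7 is true.
  19. {p3, ¬p6, p4} — ¬p6 is true.
  20. {¬p1, ¬p5, p11} — p11 is true.
  21. {¬p1, p3, ¬p11} — p3 is true.
  22. {p6, ¬p2, ¬p7} — ¬p7 is true.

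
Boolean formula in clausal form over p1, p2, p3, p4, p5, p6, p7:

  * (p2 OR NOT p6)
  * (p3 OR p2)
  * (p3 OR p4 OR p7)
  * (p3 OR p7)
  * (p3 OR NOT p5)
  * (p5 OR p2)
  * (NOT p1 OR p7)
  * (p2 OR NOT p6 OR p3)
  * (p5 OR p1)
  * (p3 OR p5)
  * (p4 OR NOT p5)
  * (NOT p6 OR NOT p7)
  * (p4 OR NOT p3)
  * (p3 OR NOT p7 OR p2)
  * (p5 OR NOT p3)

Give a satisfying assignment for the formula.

p1 = False  p2 = True  p3 = True  p4 = True  p5 = True  p6 = True  p7 = False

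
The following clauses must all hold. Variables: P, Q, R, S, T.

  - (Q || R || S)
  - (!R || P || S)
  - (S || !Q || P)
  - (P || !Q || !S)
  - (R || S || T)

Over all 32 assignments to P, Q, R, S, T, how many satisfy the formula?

17

Case analysis on S and P:
  S=T, P=T: Q, R, T free → 2^3 = 8.
  S=T, P=F: remaining (Q,R,T) ∈ {(F,F,F); (F,F,T); (F,T,F); (F,T,T)} — 4.
  S=F, P=T: 5 of the 8 assignments to (Q,R,T) work.
  S=F, P=F: a clause becomes empty — 0.
Total: 8 + 4 + 5 + 0 = 17.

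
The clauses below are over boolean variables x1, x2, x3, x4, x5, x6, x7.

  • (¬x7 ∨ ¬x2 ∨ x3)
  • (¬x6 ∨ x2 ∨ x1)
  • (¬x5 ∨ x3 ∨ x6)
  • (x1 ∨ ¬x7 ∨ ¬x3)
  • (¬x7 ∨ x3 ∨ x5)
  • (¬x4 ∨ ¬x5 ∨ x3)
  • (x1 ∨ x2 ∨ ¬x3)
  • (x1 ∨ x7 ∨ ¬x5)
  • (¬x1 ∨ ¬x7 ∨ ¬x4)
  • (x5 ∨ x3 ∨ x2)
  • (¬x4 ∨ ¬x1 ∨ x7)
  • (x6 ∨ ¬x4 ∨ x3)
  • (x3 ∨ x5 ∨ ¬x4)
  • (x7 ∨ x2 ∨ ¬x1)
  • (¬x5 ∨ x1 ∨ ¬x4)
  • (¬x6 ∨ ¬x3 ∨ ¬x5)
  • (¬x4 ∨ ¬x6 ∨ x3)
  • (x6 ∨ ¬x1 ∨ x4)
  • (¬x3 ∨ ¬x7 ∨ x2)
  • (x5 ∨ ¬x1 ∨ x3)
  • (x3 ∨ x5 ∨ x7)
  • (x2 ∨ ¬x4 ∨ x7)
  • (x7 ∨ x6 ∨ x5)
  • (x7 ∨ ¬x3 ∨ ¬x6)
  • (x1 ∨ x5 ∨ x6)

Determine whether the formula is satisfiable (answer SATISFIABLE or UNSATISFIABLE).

Set x1 = True and propagate.
For the remaining variables, x2 = True, x3 = True, x4 = False, x5 = False, x6 = True, x7 = True works.
So x1 = T, x2 = T, x3 = T, x4 = F, x5 = F, x6 = T, x7 = T is a satisfying assignment.

SATISFIABLE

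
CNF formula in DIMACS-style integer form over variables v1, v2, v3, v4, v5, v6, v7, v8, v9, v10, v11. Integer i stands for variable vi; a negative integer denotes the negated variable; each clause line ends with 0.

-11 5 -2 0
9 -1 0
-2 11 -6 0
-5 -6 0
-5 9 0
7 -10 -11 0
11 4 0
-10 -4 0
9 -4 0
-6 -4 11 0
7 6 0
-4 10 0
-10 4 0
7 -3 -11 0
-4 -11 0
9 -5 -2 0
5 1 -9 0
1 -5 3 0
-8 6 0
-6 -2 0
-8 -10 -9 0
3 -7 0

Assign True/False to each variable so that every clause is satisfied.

v1 = T, v2 = F, v3 = F, v4 = F, v5 = F, v6 = T, v7 = F, v8 = F, v9 = T, v10 = F, v11 = T

v2 occurs only negated in the remaining clauses — set v2 = False.
Pure literal: v8 appears only negated; assign v8 = False.
Branch on v1: take v1 = True.
  then v9 is forced to True.
The remaining clauses are satisfied by v3 = False, v4 = False, v5 = False, v6 = True, v7 = False, v10 = False, v11 = True.
Every clause has at least one true literal under this assignment.
Check each clause:
  1. (v5 \/ ~v2 \/ ~v11) — ~v2 is true.
  2. (v9 \/ ~v1) — v9 is true.
  3. (v11 \/ ~v6 \/ ~v2) — v11 is true.
  4. (~v6 \/ ~v5) — ~v5 is true.
  5. (~v5 \/ v9) — v9 is true.
  6. (v7 \/ ~v11 \/ ~v10) — ~v10 is true.
  7. (v11 \/ v4) — v11 is true.
  8. (~v10 \/ ~v4) — ~v4 is true.
  9. (~v4 \/ v9) — v9 is true.
  10. (~v4 \/ v11 \/ ~v6) — v11 is true.
  11. (v7 \/ v6) — v6 is true.
  12. (v10 \/ ~v4) — ~v4 is true.
  13. (~v10 \/ v4) — ~v10 is true.
  14. (~v11 \/ v7 \/ ~v3) — ~v3 is true.
  15. (~v11 \/ ~v4) — ~v4 is true.
  16. (~v5 \/ v9 \/ ~v2) — v9 is true.
  17. (~v9 \/ v5 \/ v1) — v1 is true.
  18. (v3 \/ ~v5 \/ v1) — v1 is true.
  19. (v6 \/ ~v8) — ~v8 is true.
  20. (~v6 \/ ~v2) — ~v2 is true.
  21. (~v8 \/ ~v10 \/ ~v9) — ~v8 is true.
  22. (v3 \/ ~v7) — ~v7 is true.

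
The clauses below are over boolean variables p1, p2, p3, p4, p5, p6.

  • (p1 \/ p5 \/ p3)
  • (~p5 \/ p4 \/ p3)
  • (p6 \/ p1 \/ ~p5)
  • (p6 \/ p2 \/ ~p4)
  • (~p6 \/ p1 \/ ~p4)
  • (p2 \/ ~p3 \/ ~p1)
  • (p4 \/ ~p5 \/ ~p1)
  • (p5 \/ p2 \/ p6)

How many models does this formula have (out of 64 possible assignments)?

21

Split on p1, then p5.
  p1=T, p5=T: 5 of the 16 assignments to (p2,p3,p4,p6) work.
  p1=T, p5=F: p4 free; 5 ways for (p2,p3,p6) × 2^1 = 10.
  p1=F, p5=T: remaining (p2,p3,p4,p6) ∈ {(F,T,F,T); (T,T,F,T)} — 2.
  p1=F, p5=F: remaining (p2,p3,p4,p6) ∈ {(F,T,F,T); (T,T,F,F); (T,T,F,T); (T,T,T,F)} — 4.
Total: 5 + 10 + 2 + 4 = 21.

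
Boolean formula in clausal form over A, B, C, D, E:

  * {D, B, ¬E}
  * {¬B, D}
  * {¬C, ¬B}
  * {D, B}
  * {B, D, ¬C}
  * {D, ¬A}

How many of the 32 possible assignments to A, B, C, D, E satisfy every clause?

12

Split on B, then D.
  B=T, D=T: remaining (A,C,E) ∈ {(F,F,F); (F,F,T); (T,F,F); (T,F,T)} — 4.
  B=T, D=F: a clause becomes empty — 0.
  B=F, D=T: A, C, E free → 2^3 = 8.
  B=F, D=F: a clause becomes empty — 0.
Total: 4 + 0 + 8 + 0 = 12.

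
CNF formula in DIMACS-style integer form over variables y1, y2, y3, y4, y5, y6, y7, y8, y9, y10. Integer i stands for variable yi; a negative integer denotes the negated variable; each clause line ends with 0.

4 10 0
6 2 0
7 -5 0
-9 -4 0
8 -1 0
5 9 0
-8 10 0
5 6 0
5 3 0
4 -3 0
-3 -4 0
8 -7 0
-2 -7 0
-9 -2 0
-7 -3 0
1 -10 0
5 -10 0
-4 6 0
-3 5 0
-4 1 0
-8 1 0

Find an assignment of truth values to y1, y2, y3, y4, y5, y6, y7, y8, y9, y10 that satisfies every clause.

y1=True  y2=False  y3=False  y4=True  y5=True  y6=True  y7=True  y8=True  y9=False  y10=True

y6 occurs only positively in the remaining clauses — set y6 = True.
Branch on y1: take y1 = True.
  then y8 is forced to True.
  then y10 is forced to True.
  then y5 is forced to True.
  then y7 is forced to True.
  then y2 is forced to False.
  then y3 is forced to False.
For the remaining variables, y4 = True, y9 = False works.
Every clause has at least one true literal under this assignment.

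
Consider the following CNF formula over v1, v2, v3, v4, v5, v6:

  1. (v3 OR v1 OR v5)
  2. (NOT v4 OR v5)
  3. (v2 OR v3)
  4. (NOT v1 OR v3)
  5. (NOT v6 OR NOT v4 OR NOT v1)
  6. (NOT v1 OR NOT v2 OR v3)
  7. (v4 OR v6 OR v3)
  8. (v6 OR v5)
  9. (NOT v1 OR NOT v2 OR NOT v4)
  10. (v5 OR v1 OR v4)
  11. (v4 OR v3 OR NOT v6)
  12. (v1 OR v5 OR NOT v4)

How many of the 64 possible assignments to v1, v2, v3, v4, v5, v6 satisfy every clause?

17

Case analysis on v1 and v4:
  v1=T, v4=T: remaining (v2,v3,v5,v6) ∈ {(F,T,T,F)} — 1.
  v1=T, v4=F: v2 free; 3 ways for (v3,v5,v6) × 2^1 = 6.
  v1=F, v4=T: v6 free; 3 ways for (v2,v3,v5) × 2^1 = 6.
  v1=F, v4=F: remaining (v2,v3,v5,v6) ∈ {(F,T,T,F); (F,T,T,T); (T,T,T,F); (T,T,T,T)} — 4.
Total: 1 + 6 + 6 + 4 = 17.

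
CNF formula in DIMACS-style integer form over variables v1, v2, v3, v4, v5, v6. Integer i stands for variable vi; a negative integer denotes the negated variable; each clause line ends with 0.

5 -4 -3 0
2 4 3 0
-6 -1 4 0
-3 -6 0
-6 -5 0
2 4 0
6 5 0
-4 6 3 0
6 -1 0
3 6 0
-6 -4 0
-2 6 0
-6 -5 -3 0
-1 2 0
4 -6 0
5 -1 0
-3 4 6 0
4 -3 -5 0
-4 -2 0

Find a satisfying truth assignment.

Pure literal: v1 appears only negated; assign v1 = False.
Set v2 = False and propagate.
  then v4 is forced to True.
  then v6 is forced to False.
  then v5 is forced to True.
  then v3 is forced to True.
Check each clause:
  1. (~v3 | v5 | ~v4) — v5 is true.
  2. (v4 | v2 | v3) — v3 is true.
  3. (~v6 | ~v1 | v4) — ~v6 is true.
  4. (~v6 | ~v3) — ~v6 is true.
  5. (~v6 | ~v5) — ~v6 is true.
  6. (v4 | v2) — v4 is true.
  7. (v5 | v6) — v5 is true.
  8. (v6 | ~v4 | v3) — v3 is true.
  9. (~v1 | v6) — ~v1 is true.
  10. (v3 | v6) — v3 is true.
  11. (~v6 | ~v4) — ~v6 is true.
  12. (~v2 | v6) — ~v2 is true.
  13. (~v5 | ~v6 | ~v3) — ~v6 is true.
  14. (v2 | ~v1) — ~v1 is true.
  15. (v4 | ~v6) — ~v6 is true.
  16. (~v1 | v5) — v5 is true.
  17. (v4 | ~v3 | v6) — v4 is true.
  18. (v4 | ~v5 | ~v3) — v4 is true.
  19. (~v2 | ~v4) — ~v2 is true.

v1 = False, v2 = False, v3 = True, v4 = True, v5 = True, v6 = False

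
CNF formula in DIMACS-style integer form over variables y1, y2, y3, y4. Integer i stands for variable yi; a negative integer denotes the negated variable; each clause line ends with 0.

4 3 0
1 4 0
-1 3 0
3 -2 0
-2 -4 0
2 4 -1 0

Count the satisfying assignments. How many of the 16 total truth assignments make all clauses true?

The models are:
  y1=0 y2=0 y3=0 y4=1
  y1=0 y2=0 y3=1 y4=1
  y1=1 y2=0 y3=1 y4=1
  y1=1 y2=1 y3=1 y4=0
Count: 4.

4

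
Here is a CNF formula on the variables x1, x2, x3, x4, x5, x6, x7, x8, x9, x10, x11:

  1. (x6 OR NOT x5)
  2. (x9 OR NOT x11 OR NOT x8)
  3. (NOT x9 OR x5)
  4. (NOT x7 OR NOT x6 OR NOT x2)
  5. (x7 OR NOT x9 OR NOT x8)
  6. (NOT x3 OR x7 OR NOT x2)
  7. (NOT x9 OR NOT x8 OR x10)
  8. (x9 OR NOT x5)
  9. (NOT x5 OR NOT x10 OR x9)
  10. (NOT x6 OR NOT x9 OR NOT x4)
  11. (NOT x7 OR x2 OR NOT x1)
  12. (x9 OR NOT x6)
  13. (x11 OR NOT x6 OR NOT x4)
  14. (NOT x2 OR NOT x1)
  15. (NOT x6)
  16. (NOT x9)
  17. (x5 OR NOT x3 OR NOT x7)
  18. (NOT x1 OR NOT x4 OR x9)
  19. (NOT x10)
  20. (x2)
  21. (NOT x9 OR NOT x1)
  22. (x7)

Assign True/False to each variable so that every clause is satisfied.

(NOT x6) is a unit clause, so x6 = False.
Unit propagation: (NOT x5) forces x5 = False.
Unit propagation: (NOT x9) forces x9 = False.
Unit propagation: (NOT x10) forces x10 = False.
(x2) is a unit clause, so x2 = True.
(NOT x1) is a unit clause, so x1 = False.
The clause (x7) is unit: x7 must be True.
The clause (NOT x3) is unit: x3 must be False.
Pure literal: x11 appears only negated; assign x11 = False.
x4, x8 are now unconstrained; take x4 = True, x8 = True.

x1=F, x2=T, x3=F, x4=T, x5=F, x6=F, x7=T, x8=T, x9=F, x10=F, x11=F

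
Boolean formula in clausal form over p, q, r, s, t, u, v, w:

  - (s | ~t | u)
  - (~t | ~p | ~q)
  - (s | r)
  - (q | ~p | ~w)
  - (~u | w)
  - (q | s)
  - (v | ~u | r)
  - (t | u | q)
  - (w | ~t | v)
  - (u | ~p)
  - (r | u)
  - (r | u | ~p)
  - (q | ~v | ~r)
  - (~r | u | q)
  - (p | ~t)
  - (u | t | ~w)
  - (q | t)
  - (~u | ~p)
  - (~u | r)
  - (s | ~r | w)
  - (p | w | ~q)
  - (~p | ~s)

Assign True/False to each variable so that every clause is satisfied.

p=False, q=True, r=True, s=True, t=False, u=True, v=True, w=True

Set p = False and propagate.
  then t is forced to False.
  then q is forced to True.
  then w is forced to True.
  then u is forced to True.
  then r is forced to True.
s, v are now unconstrained; take s = True, v = True.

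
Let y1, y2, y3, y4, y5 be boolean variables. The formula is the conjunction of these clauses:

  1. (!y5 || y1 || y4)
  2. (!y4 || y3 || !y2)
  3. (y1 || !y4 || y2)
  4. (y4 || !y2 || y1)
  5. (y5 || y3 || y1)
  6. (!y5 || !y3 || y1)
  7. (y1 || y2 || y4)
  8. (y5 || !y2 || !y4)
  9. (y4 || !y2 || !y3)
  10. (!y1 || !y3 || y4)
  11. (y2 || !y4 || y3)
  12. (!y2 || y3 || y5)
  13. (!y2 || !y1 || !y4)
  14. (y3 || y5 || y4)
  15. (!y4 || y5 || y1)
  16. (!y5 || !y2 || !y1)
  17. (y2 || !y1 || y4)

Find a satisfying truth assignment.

y1=True  y2=False  y3=True  y4=True  y5=True

Check each clause:
  1. (!y5 || y1 || y4) — y1 is true.
  2. (!y2 || y3 || !y4) — y3 is true.
  3. (y1 || !y4 || y2) — y1 is true.
  4. (y4 || !y2 || y1) — y1 is true.
  5. (y5 || y1 || y3) — y1 is true.
  6. (y1 || !y5 || !y3) — y1 is true.
  7. (y2 || y4 || y1) — y1 is true.
  8. (!y4 || y5 || !y2) — y5 is true.
  9. (!y2 || y4 || !y3) — y4 is true.
  10. (y4 || !y1 || !y3) — y4 is true.
  11. (!y4 || y3 || y2) — y3 is true.
  12. (!y2 || y5 || y3) — y3 is true.
  13. (!y2 || !y4 || !y1) — !y2 is true.
  14. (y4 || y3 || y5) — y3 is true.
  15. (y1 || y5 || !y4) — y1 is true.
  16. (!y1 || !y2 || !y5) — !y2 is true.
  17. (y4 || y2 || !y1) — y4 is true.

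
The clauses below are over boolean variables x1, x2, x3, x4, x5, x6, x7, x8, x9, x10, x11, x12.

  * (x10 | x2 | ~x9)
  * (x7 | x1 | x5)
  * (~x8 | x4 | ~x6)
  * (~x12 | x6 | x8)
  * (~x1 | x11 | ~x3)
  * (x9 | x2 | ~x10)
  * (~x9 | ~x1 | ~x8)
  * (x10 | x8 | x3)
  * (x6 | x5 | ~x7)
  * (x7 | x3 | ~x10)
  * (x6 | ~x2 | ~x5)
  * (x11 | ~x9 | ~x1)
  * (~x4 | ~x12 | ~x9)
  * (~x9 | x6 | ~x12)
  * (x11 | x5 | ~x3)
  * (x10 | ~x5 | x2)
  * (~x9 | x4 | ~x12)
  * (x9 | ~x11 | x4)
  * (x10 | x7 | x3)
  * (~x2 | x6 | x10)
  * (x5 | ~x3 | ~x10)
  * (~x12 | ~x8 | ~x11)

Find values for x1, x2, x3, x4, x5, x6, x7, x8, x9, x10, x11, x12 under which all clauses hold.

x1 = T, x2 = T, x3 = T, x4 = T, x5 = T, x6 = T, x7 = F, x8 = T, x9 = F, x10 = T, x11 = T, x12 = F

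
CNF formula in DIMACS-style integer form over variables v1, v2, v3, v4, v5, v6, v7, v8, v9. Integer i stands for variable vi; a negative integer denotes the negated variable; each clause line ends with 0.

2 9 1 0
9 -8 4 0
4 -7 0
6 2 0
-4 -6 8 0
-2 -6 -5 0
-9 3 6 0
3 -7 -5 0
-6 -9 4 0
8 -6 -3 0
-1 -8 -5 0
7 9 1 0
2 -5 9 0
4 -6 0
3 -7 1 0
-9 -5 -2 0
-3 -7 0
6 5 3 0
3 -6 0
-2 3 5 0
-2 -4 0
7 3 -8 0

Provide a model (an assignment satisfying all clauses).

v1 = F, v2 = F, v3 = T, v4 = T, v5 = F, v6 = T, v7 = F, v8 = T, v9 = T

Try v1 = False.
Set v2 = False and propagate.
  then v9 is forced to True.
  then v6 is forced to True.
  then v4 is forced to True.
  then v8 is forced to True.
  then v3 is forced to True.
  then v7 is forced to False.
v5 is now unconstrained; take v5 = False.
Check each clause:
  1. (v2 OR v1 OR v9) — v9 is true.
  2. (v4 OR v9 OR NOT v8) — v9 is true.
  3. (NOT v7 OR v4) — NOT v7 is true.
  4. (v2 OR v6) — v6 is true.
  5. (v8 OR NOT v4 OR NOT v6) — v8 is true.
  6. (NOT v2 OR NOT v6 OR NOT v5) — NOT v5 is true.
  7. (v6 OR NOT v9 OR v3) — v3 is true.
  8. (NOT v7 OR v3 OR NOT v5) — NOT v7 is true.
  9. (v4 OR NOT v9 OR NOT v6) — v4 is true.
  10. (NOT v6 OR v8 OR NOT v3) — v8 is true.
  11. (NOT v8 OR NOT v5 OR NOT v1) — NOT v5 is true.
  12. (v9 OR v1 OR v7) — v9 is true.
  13. (NOT v5 OR v9 OR v2) — v9 is true.
  14. (v4 OR NOT v6) — v4 is true.
  15. (NOT v7 OR v1 OR v3) — NOT v7 is true.
  16. (NOT v2 OR NOT v9 OR NOT v5) — NOT v5 is true.
  17. (NOT v7 OR NOT v3) — NOT v7 is true.
  18. (v5 OR v6 OR v3) — v3 is true.
  19. (v3 OR NOT v6) — v3 is true.
  20. (v5 OR v3 OR NOT v2) — v3 is true.
  21. (NOT v4 OR NOT v2) — NOT v2 is true.
  22. (v7 OR v3 OR NOT v8) — v3 is true.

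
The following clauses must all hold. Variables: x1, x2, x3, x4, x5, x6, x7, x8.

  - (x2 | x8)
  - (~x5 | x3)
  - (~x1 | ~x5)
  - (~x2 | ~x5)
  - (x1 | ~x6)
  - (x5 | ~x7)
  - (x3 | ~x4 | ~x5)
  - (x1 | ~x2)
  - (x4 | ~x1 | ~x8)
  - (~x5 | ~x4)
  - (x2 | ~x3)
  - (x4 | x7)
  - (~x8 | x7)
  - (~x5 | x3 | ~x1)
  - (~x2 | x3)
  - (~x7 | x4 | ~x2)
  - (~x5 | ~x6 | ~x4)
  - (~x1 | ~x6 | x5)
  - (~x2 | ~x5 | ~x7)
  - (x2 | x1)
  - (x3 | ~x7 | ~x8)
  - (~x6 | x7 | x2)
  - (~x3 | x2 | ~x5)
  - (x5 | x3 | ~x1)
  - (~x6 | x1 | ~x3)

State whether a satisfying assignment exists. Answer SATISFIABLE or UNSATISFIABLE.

x6 occurs only negated in the remaining clauses — set x6 = False.
Try x1 = True.
  then x5 is forced to False.
  then x7 is forced to False.
  then x4 is forced to True.
  then x8 is forced to False.
  then x2 is forced to True.
  then x3 is forced to True.
So x1=True, x2=True, x3=True, x4=True, x5=False, x6=False, x7=False, x8=False is a satisfying assignment.

SATISFIABLE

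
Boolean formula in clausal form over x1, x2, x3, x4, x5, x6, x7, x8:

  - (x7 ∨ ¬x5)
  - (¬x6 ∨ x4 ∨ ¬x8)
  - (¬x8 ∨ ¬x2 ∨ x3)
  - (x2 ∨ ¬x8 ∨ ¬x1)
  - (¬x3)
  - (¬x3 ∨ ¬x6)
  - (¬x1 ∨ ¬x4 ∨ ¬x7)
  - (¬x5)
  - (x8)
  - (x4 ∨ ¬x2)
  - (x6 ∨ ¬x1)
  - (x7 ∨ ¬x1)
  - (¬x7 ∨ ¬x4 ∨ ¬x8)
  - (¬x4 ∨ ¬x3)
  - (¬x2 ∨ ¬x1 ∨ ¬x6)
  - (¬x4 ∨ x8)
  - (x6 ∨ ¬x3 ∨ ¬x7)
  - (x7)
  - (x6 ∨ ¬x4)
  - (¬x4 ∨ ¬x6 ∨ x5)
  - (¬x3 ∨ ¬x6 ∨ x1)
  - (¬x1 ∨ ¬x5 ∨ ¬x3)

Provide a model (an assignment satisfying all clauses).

x1=False, x2=False, x3=False, x4=False, x5=False, x6=False, x7=True, x8=True

Check each clause:
  1. (¬x5 ∨ x7) — ¬x5 is true.
  2. (x4 ∨ ¬x8 ∨ ¬x6) — ¬x6 is true.
  3. (¬x8 ∨ ¬x2 ∨ x3) — ¬x2 is true.
  4. (¬x1 ∨ ¬x8 ∨ x2) — ¬x1 is true.
  5. (¬x3) — ¬x3 is true.
  6. (¬x3 ∨ ¬x6) — ¬x6 is true.
  7. (¬x1 ∨ ¬x7 ∨ ¬x4) — ¬x4 is true.
  8. (¬x5) — ¬x5 is true.
  9. (x8) — x8 is true.
  10. (¬x2 ∨ x4) — ¬x2 is true.
  11. (¬x1 ∨ x6) — ¬x1 is true.
  12. (x7 ∨ ¬x1) — ¬x1 is true.
  13. (¬x7 ∨ ¬x8 ∨ ¬x4) — ¬x4 is true.
  14. (¬x4 ∨ ¬x3) — ¬x4 is true.
  15. (¬x1 ∨ ¬x6 ∨ ¬x2) — ¬x6 is true.
  16. (¬x4 ∨ x8) — x8 is true.
  17. (¬x7 ∨ x6 ∨ ¬x3) — ¬x3 is true.
  18. (x7) — x7 is true.
  19. (x6 ∨ ¬x4) — ¬x4 is true.
  20. (¬x6 ∨ ¬x4 ∨ x5) — ¬x6 is true.
  21. (¬x6 ∨ x1 ∨ ¬x3) — ¬x6 is true.
  22. (¬x1 ∨ ¬x5 ∨ ¬x3) — ¬x5 is true.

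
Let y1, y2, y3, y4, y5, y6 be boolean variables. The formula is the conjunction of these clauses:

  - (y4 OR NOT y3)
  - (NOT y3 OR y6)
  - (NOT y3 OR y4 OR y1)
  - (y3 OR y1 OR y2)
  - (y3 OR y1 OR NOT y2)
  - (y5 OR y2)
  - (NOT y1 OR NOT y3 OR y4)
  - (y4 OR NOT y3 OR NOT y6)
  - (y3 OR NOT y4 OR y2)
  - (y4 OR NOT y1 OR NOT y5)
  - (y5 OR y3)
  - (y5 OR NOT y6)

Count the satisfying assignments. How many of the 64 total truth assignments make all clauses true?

6

Satisfying assignments:
  y1=0 y2=0 y3=1 y4=1 y5=1 y6=1
  y1=0 y2=1 y3=1 y4=1 y5=1 y6=1
  y1=1 y2=0 y3=1 y4=1 y5=1 y6=1
  y1=1 y2=1 y3=0 y4=1 y5=1 y6=0
  y1=1 y2=1 y3=0 y4=1 y5=1 y6=1
  y1=1 y2=1 y3=1 y4=1 y5=1 y6=1
That's 6 in total.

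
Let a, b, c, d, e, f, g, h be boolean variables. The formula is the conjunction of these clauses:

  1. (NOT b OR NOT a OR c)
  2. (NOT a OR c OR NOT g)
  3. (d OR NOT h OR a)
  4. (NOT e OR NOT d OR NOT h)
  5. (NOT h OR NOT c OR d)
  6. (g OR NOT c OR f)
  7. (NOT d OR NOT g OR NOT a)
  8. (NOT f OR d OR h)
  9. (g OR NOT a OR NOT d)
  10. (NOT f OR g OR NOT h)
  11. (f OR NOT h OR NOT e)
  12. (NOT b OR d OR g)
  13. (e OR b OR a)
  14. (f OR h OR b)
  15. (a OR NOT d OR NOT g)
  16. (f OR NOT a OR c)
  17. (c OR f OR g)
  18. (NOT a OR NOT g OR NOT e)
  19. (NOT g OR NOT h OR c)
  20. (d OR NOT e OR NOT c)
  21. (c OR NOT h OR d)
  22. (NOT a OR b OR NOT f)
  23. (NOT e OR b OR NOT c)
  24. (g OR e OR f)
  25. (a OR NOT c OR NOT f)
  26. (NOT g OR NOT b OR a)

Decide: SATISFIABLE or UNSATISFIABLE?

Branch on a: take a = False.
The remaining clauses are satisfied by b = True, c = False, d = True, e = True, f = True, g = False, h = False.
So a=F, b=T, c=F, d=T, e=T, f=T, g=F, h=F is a satisfying assignment.

SATISFIABLE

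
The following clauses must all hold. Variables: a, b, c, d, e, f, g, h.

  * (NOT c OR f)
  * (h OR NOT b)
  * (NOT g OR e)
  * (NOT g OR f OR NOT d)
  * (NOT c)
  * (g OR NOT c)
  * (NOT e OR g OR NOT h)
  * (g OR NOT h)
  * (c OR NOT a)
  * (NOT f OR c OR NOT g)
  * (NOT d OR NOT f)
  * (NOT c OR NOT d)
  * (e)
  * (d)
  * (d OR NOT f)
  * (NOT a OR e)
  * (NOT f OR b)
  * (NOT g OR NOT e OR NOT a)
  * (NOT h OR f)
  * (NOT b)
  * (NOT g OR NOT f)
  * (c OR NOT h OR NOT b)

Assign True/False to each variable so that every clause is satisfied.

a=False, b=False, c=False, d=True, e=True, f=False, g=False, h=False

The clause (NOT c) is unit: c must be False.
The clause (NOT a) is unit: a must be False.
(e) is a unit clause, so e = True.
The clause (d) is unit: d must be True.
(NOT f) is a unit clause, so f = False.
Unit propagation: (NOT g) forces g = False.
Unit propagation: (NOT h) forces h = False.
(NOT b) is a unit clause, so b = False.
Every clause has at least one true literal under this assignment.
Check each clause:
  1. (f OR NOT c) — NOT c is true.
  2. (h OR NOT b) — NOT b is true.
  3. (NOT g OR e) — NOT g is true.
  4. (NOT g OR NOT d OR f) — NOT g is true.
  5. (NOT c) — NOT c is true.
  6. (NOT c OR g) — NOT c is true.
  7. (g OR NOT e OR NOT h) — NOT h is true.
  8. (g OR NOT h) — NOT h is true.
  9. (NOT a OR c) — NOT a is true.
  10. (NOT g OR c OR NOT f) — NOT g is true.
  11. (NOT f OR NOT d) — NOT f is true.
  12. (NOT d OR NOT c) — NOT c is true.
  13. (e) — e is true.
  14. (d) — d is true.
  15. (d OR NOT f) — NOT f is true.
  16. (e OR NOT a) — e is true.
  17. (b OR NOT f) — NOT f is true.
  18. (NOT a OR NOT e OR NOT g) — NOT g is true.
  19. (NOT h OR f) — NOT h is true.
  20. (NOT b) — NOT b is true.
  21. (NOT f OR NOT g) — NOT g is true.
  22. (NOT h OR NOT b OR c) — NOT h is true.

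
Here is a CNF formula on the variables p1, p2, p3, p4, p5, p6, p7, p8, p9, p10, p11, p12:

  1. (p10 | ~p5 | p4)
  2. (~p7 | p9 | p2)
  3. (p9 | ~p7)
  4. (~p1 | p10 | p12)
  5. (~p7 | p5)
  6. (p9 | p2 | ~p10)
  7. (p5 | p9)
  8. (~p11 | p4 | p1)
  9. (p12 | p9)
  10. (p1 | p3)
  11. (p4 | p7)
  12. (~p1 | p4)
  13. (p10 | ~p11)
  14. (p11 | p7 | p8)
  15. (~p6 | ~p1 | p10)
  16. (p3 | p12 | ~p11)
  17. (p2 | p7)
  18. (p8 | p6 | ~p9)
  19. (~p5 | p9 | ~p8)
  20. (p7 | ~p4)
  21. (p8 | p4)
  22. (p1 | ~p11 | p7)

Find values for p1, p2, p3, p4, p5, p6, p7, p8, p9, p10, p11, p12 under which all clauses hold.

Pure literal: p2 appears only positively; assign p2 = True.
p3 occurs only positively in the remaining clauses — set p3 = True.
Set p1 = False and propagate.
Branch on p4: take p4 = False.
  then p11 is forced to False.
  then p7 is forced to True.
  then p9 is forced to True.
  then p5 is forced to True.
  then p10 is forced to True.
  then p8 is forced to True.
p6, p12 are now unconstrained; take p6 = True, p12 = True.
Every clause has at least one true literal under this assignment.

p1=F, p2=T, p3=T, p4=F, p5=T, p6=T, p7=T, p8=T, p9=T, p10=T, p11=F, p12=T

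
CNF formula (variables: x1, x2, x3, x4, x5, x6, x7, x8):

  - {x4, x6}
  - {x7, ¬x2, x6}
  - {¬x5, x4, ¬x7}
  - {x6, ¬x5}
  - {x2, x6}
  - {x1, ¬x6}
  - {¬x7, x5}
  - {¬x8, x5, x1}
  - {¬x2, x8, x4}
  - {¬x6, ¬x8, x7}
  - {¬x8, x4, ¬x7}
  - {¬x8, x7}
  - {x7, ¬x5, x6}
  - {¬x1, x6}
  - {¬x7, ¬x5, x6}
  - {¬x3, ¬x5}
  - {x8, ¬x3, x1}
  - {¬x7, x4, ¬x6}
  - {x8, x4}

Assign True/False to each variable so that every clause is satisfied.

x1=True, x2=True, x3=True, x4=True, x5=False, x6=True, x7=False, x8=False

Pure literal: x4 appears only positively; assign x4 = True.
Try x1 = True.
  then x6 is forced to True.
Try x3 = True.
  then x5 is forced to False.
  then x7 is forced to False.
  then x8 is forced to False.
x2 is now unconstrained; take x2 = True.
Every clause has at least one true literal under this assignment.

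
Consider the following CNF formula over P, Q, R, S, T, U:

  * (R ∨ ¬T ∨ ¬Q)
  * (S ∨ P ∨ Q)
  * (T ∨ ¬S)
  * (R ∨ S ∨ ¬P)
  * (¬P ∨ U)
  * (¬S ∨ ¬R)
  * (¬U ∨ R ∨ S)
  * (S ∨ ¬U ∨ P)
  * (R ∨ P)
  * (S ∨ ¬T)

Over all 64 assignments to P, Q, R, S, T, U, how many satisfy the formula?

4

The models are:
  P=0 Q=1 R=1 S=0 T=0 U=0
  P=1 Q=0 R=0 S=1 T=1 U=1
  P=1 Q=0 R=1 S=0 T=0 U=1
  P=1 Q=1 R=1 S=0 T=0 U=1
Count: 4.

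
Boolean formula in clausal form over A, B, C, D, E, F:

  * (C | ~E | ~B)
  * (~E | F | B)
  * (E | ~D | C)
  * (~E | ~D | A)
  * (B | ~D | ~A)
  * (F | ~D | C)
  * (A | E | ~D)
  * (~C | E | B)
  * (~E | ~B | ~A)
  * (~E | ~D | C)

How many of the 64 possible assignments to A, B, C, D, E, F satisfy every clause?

20

Split on E, then D.
  E=1, D=1: a clause becomes empty — 0.
  E=1, D=0: 6 of the 16 assignments to (A,B,C,F) work.
  E=0, D=1: remaining (A,B,C,F) ∈ {(1,1,1,0); (1,1,1,1)} — 2.
  E=0, D=0: A, F free; 3 ways for (B,C) × 2^2 = 12.
Total: 0 + 6 + 2 + 12 = 20.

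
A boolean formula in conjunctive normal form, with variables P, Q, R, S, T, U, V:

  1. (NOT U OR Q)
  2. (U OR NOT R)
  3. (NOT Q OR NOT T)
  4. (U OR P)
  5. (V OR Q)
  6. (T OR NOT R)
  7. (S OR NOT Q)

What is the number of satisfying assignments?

10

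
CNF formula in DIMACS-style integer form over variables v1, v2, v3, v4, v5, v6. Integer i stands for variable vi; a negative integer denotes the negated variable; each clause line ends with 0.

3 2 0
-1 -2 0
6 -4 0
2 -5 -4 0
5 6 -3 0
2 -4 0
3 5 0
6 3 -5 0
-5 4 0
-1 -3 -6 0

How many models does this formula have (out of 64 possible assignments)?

5

The models are:
  v1=0 v2=0 v3=1 v4=0 v5=0 v6=1
  v1=0 v2=1 v3=0 v4=1 v5=1 v6=1
  v1=0 v2=1 v3=1 v4=0 v5=0 v6=1
  v1=0 v2=1 v3=1 v4=1 v5=0 v6=1
  v1=0 v2=1 v3=1 v4=1 v5=1 v6=1
Count: 5.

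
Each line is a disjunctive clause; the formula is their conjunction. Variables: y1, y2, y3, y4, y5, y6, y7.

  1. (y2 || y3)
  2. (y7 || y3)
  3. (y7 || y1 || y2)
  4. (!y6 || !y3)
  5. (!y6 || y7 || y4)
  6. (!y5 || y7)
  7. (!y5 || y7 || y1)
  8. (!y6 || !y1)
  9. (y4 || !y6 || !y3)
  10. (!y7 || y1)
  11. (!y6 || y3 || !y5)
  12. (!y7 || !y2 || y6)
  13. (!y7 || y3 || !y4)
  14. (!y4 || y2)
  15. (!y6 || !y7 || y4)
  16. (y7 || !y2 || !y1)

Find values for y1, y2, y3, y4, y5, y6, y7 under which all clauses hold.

y1 = T, y2 = F, y3 = T, y4 = F, y5 = T, y6 = F, y7 = T

Check each clause:
  1. (y3 || y2) — y3 is true.
  2. (y7 || y3) — y3 is true.
  3. (y2 || y1 || y7) — y1 is true.
  4. (!y3 || !y6) — !y6 is true.
  5. (!y6 || y4 || y7) — !y6 is true.
  6. (!y5 || y7) — y7 is true.
  7. (y1 || !y5 || y7) — y1 is true.
  8. (!y1 || !y6) — !y6 is true.
  9. (!y3 || y4 || !y6) — !y6 is true.
  10. (!y7 || y1) — y1 is true.
  11. (!y5 || !y6 || y3) — !y6 is true.
  12. (y6 || !y2 || !y7) — !y2 is true.
  13. (!y7 || y3 || !y4) — y3 is true.
  14. (y2 || !y4) — !y4 is true.
  15. (y4 || !y6 || !y7) — !y6 is true.
  16. (y7 || !y2 || !y1) — !y2 is true.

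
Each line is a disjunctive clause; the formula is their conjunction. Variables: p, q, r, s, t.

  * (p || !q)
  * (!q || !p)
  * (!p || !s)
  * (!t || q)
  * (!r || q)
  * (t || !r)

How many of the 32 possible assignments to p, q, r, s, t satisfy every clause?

3

The models are:
  p=F q=F r=F s=F t=F
  p=F q=F r=F s=T t=F
  p=T q=F r=F s=F t=F
That's 3 in total.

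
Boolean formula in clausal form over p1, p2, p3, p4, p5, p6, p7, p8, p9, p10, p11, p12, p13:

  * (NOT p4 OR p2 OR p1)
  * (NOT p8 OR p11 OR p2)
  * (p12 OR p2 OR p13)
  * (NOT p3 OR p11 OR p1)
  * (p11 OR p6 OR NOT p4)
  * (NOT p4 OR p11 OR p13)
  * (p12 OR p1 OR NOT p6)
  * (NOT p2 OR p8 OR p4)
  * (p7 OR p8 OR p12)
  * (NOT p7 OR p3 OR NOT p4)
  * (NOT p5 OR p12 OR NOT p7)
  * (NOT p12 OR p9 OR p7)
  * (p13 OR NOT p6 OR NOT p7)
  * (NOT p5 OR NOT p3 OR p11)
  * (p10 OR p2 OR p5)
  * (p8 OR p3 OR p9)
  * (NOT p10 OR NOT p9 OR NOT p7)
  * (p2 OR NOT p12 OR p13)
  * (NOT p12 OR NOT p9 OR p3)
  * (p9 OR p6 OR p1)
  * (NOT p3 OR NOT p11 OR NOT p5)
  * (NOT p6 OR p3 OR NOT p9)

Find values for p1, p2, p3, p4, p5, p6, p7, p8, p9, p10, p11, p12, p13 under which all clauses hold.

p1 = False, p2 = True, p3 = True, p4 = True, p5 = False, p6 = False, p7 = False, p8 = True, p9 = True, p10 = False, p11 = True, p12 = False, p13 = True

p13 occurs only positively in the remaining clauses — set p13 = True.
Try p1 = False.
Try p2 = True.
For the remaining variables, p3 = True, p4 = True, p5 = False, p6 = False, p7 = False, p8 = True, p9 = True, p10 = False, p11 = True, p12 = False works.
Every clause has at least one true literal under this assignment.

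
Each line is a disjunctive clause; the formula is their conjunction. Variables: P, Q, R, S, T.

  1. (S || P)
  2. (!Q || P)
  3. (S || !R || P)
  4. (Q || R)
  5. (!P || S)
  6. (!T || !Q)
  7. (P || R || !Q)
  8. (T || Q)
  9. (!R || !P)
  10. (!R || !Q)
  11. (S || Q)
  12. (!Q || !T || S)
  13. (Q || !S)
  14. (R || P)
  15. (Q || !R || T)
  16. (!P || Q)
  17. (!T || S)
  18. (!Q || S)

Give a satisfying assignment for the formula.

P = True, Q = True, R = False, S = True, T = False

Check each clause:
  1. (P || S) — P is true.
  2. (!Q || P) — P is true.
  3. (P || S || !R) — P is true.
  4. (R || Q) — Q is true.
  5. (S || !P) — S is true.
  6. (!T || !Q) — !T is true.
  7. (!Q || P || R) — P is true.
  8. (T || Q) — Q is true.
  9. (!P || !R) — !R is true.
  10. (!R || !Q) — !R is true.
  11. (Q || S) — Q is true.
  12. (!T || S || !Q) — !T is true.
  13. (!S || Q) — Q is true.
  14. (P || R) — P is true.
  15. (Q || T || !R) — Q is true.
  16. (Q || !P) — Q is true.
  17. (S || !T) — !T is true.
  18. (S || !Q) — S is true.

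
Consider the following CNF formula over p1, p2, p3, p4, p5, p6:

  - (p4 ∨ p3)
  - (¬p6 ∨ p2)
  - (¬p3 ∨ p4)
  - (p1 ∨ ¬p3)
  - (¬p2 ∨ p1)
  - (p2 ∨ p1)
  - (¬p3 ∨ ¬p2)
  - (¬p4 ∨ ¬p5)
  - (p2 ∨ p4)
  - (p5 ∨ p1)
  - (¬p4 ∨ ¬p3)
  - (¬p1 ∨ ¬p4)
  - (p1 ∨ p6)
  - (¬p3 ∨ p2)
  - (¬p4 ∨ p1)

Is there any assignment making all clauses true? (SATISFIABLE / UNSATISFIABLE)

p1 = True:
  propagation gives p4=False, p3=True; an empty clause results — contradiction.
p1 = False:
  propagation gives p3=False, p4=True; an empty clause results — contradiction.
Every branch closes, so no satisfying assignment exists.

UNSATISFIABLE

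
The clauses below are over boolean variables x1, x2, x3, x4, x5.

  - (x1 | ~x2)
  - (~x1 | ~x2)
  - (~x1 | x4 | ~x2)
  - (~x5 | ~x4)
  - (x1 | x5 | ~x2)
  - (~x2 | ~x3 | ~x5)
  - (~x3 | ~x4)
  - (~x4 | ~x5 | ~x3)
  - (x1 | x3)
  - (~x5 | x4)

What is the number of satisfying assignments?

Satisfying assignments:
  x1=0 x2=0 x3=1 x4=0 x5=0
  x1=1 x2=0 x3=0 x4=0 x5=0
  x1=1 x2=0 x3=0 x4=1 x5=0
  x1=1 x2=0 x3=1 x4=0 x5=0
That's 4 in total.

4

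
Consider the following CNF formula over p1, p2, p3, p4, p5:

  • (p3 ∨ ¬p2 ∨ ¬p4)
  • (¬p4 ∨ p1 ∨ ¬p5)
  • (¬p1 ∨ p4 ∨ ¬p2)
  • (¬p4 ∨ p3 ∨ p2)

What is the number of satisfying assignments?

18

Case analysis on p4 and p2:
  p4=1, p2=1: remaining (p1,p3,p5) ∈ {(0,1,0); (1,1,0); (1,1,1)} — 3.
  p4=1, p2=0: remaining (p1,p3,p5) ∈ {(0,1,0); (1,1,0); (1,1,1)} — 3.
  p4=0, p2=1: remaining (p1,p3,p5) ∈ {(0,0,0); (0,0,1); (0,1,0); (0,1,1)} — 4.
  p4=0, p2=0: p1, p3, p5 free → 2^3 = 8.
Total: 3 + 3 + 4 + 8 = 18.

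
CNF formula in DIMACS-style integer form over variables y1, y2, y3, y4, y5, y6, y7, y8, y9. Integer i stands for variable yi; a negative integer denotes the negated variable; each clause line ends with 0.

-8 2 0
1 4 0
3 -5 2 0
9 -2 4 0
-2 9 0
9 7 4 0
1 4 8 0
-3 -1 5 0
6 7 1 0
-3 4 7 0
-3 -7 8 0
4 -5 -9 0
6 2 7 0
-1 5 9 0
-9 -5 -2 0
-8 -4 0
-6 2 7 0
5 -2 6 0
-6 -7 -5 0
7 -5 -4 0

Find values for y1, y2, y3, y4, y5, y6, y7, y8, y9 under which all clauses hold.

Branch on y1: take y1 = False.
  then y4 is forced to True.
  then y8 is forced to False.
Branch on y2: take y2 = True.
  then y9 is forced to True.
  then y5 is forced to False.
  then y6 is forced to True.
The remaining clauses are satisfied by y3 = True, y7 = False.

y1=False, y2=True, y3=True, y4=True, y5=False, y6=True, y7=False, y8=False, y9=True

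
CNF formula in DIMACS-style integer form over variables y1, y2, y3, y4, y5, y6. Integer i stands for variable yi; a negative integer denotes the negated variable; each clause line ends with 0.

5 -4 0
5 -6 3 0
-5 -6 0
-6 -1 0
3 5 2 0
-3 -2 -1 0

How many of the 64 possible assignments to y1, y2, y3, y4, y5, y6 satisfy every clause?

21

Case analysis on y5 and y3:
  y5=T, y3=T: y4 free; 3 ways for (y1,y2,y6) × 2^1 = 6.
  y5=T, y3=F: forces y6=F; y1, y2, y4 free → 2^3 = 8.
  y5=F, y3=T: 5 of the 16 assignments to (y1,y2,y4,y6) work.
  y5=F, y3=F: remaining (y1,y2,y4,y6) ∈ {(F,T,F,F); (T,T,F,F)} — 2.
Total: 6 + 8 + 5 + 2 = 21.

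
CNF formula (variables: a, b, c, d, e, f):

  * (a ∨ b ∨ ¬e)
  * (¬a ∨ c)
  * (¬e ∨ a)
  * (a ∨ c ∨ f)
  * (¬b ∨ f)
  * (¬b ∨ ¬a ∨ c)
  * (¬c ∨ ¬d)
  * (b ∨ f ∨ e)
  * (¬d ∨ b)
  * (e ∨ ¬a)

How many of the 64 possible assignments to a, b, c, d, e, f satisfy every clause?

8

The models are:
  a=F b=F c=F d=F e=F f=T
  a=F b=F c=T d=F e=F f=T
  a=F b=T c=F d=F e=F f=T
  a=F b=T c=F d=T e=F f=T
  a=F b=T c=T d=F e=F f=T
  a=T b=F c=T d=F e=T f=F
  a=T b=F c=T d=F e=T f=T
  a=T b=T c=T d=F e=T f=T
Count: 8.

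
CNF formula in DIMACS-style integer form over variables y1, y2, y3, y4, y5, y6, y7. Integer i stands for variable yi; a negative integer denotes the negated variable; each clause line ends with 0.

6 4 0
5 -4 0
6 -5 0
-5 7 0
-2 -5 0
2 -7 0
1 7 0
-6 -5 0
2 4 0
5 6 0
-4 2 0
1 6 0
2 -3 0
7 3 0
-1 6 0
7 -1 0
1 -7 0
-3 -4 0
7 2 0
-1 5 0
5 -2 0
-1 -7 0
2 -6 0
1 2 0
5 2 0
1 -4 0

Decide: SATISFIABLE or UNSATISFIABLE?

y2 = True:
  propagation gives y5=False; an empty clause results — contradiction.
y2 = False:
  propagation gives y7=False; an empty clause results — contradiction.
Every branch closes, so no satisfying assignment exists.

UNSATISFIABLE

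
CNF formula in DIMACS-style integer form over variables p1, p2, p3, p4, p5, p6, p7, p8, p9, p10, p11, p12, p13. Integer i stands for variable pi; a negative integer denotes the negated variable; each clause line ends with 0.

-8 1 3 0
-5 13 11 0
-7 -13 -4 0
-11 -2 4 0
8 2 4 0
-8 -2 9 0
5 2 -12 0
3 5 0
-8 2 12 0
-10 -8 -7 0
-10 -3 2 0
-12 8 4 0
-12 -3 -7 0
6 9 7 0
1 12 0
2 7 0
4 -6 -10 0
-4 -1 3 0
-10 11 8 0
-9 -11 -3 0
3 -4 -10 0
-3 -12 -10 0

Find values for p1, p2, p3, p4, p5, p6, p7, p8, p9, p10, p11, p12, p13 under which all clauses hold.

p1=T  p2=T  p3=F  p4=F  p5=T  p6=T  p7=F  p8=F  p9=T  p10=F  p11=F  p12=F  p13=T

Check each clause:
  1. (p3 ∨ p1 ∨ ¬p8) — ¬p8 is true.
  2. (¬p5 ∨ p13 ∨ p11) — p13 is true.
  3. (¬p13 ∨ ¬p4 ∨ ¬p7) — ¬p7 is true.
  4. (¬p2 ∨ p4 ∨ ¬p11) — ¬p11 is true.
  5. (p8 ∨ p2 ∨ p4) — p2 is true.
  6. (¬p8 ∨ ¬p2 ∨ p9) — ¬p8 is true.
  7. (p2 ∨ ¬p12 ∨ p5) — p2 is true.
  8. (p3 ∨ p5) — p5 is true.
  9. (p12 ∨ ¬p8 ∨ p2) — ¬p8 is true.
  10. (¬p8 ∨ ¬p10 ∨ ¬p7) — ¬p8 is true.
  11. (p2 ∨ ¬p10 ∨ ¬p3) — p2 is true.
  12. (¬p12 ∨ p4 ∨ p8) — ¬p12 is true.
  13. (¬p3 ∨ ¬p12 ∨ ¬p7) — ¬p7 is true.
  14. (p9 ∨ p7 ∨ p6) — p9 is true.
  15. (p1 ∨ p12) — p1 is true.
  16. (p2 ∨ p7) — p2 is true.
  17. (¬p10 ∨ p4 ∨ ¬p6) — ¬p10 is true.
  18. (¬p4 ∨ ¬p1 ∨ p3) — ¬p4 is true.
  19. (¬p10 ∨ p11 ∨ p8) — ¬p10 is true.
  20. (¬p11 ∨ ¬p3 ∨ ¬p9) — ¬p3 is true.
  21. (¬p4 ∨ p3 ∨ ¬p10) — ¬p4 is true.
  22. (¬p12 ∨ ¬p10 ∨ ¬p3) — ¬p12 is true.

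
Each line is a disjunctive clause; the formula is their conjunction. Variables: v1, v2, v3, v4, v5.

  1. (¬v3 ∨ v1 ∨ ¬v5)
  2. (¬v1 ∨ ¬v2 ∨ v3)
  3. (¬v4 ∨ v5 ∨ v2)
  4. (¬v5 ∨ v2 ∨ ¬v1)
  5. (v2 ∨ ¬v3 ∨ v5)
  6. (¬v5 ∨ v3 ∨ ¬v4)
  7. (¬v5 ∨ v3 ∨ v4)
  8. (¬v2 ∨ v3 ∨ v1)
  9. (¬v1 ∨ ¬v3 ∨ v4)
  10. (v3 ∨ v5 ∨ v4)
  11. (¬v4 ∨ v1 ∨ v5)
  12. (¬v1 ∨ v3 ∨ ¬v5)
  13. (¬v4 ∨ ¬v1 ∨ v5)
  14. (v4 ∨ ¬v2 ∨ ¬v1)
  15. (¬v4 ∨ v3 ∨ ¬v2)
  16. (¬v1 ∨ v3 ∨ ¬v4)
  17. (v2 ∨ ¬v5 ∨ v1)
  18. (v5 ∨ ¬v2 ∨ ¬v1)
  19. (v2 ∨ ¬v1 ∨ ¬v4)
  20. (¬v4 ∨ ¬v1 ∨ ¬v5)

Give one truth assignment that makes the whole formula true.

v1=F, v2=T, v3=T, v4=F, v5=F

Check each clause:
  1. (¬v5 ∨ v1 ∨ ¬v3) — ¬v5 is true.
  2. (v3 ∨ ¬v1 ∨ ¬v2) — v3 is true.
  3. (v2 ∨ v5 ∨ ¬v4) — v2 is true.
  4. (v2 ∨ ¬v1 ∨ ¬v5) — v2 is true.
  5. (¬v3 ∨ v5 ∨ v2) — v2 is true.
  6. (¬v4 ∨ v3 ∨ ¬v5) — v3 is true.
  7. (¬v5 ∨ v3 ∨ v4) — v3 is true.
  8. (v3 ∨ ¬v2 ∨ v1) — v3 is true.
  9. (v4 ∨ ¬v3 ∨ ¬v1) — ¬v1 is true.
  10. (v5 ∨ v3 ∨ v4) — v3 is true.
  11. (¬v4 ∨ v1 ∨ v5) — ¬v4 is true.
  12. (¬v1 ∨ ¬v5 ∨ v3) — v3 is true.
  13. (¬v4 ∨ ¬v1 ∨ v5) — ¬v4 is true.
  14. (v4 ∨ ¬v2 ∨ ¬v1) — ¬v1 is true.
  15. (¬v4 ∨ ¬v2 ∨ v3) — v3 is true.
  16. (¬v1 ∨ ¬v4 ∨ v3) — v3 is true.
  17. (v1 ∨ ¬v5 ∨ v2) — v2 is true.
  18. (v5 ∨ ¬v1 ∨ ¬v2) — ¬v1 is true.
  19. (¬v1 ∨ ¬v4 ∨ v2) — v2 is true.
  20. (¬v4 ∨ ¬v5 ∨ ¬v1) — ¬v5 is true.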